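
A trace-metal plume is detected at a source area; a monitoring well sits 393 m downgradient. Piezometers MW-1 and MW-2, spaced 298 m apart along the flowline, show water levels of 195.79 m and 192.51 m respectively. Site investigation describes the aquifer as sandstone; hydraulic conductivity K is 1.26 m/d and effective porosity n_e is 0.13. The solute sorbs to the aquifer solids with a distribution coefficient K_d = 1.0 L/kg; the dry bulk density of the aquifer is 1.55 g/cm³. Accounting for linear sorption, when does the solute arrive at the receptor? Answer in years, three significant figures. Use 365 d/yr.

130 years

Hydraulic gradient i = (195.79 − 192.51) / 298 = 3.28 / 298 = 0.01101
Darcy flux q = K·i = 1.26 × 0.01101 = 0.01387 m/d
v_s = q/n_e = 0.01387/0.13 = 0.1067 m/d
Retardation R = 1 + ρ_b·K_d/n = 1 + 1.55×1.0/0.13 = 12.92
Contaminant velocity v_c = v/R = 0.1067/12.92 = 0.008255 m/d
t = L/v_c = 393/0.008255 = 47610 d
   = 47610/365 = 130 yr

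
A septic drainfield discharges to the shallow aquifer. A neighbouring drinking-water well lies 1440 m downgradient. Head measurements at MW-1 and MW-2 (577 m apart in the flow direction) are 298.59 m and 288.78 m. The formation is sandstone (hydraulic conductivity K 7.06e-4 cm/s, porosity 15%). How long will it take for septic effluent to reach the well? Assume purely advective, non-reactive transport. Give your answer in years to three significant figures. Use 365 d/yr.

57.1 years

Hydraulic gradient i = (298.59 − 288.78) / 577 = 9.81 / 577 = 0.01700
K = 7.06e-4 cm/s × 864 = 0.6100 m/d
Specific discharge q = 0.6100 × 0.01700 = 0.01037 m/d
Seepage velocity v = q / n = 0.01037 / 0.15 = 0.06914 m/d
t = L / v = 1440 / 0.06914 = 20830 d
   = 20830 / 365 = 57.1 yr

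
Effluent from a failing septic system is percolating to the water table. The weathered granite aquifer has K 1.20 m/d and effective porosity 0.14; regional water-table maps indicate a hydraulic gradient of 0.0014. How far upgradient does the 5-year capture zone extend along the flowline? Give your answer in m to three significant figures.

Darcy flux q = K·i = 1.20 × 0.0014 = 0.001680 m/d
v_s = q/n_e = 0.001680/0.14 = 0.01200 m/d
T = 5 yr × 365 = 1825 d
L = v × T = 0.01200 × 1825 = 21.90 m

21.9 m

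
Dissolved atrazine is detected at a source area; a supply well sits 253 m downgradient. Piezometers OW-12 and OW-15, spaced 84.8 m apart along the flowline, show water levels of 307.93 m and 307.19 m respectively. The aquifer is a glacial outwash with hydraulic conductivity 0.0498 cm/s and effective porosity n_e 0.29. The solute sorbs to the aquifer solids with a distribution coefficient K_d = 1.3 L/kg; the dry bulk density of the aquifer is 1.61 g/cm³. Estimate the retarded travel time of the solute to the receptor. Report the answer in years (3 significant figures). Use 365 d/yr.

4.40 years

Hydraulic gradient i = (307.93 − 307.19) / 84.8 = 0.74 / 84.8 = 0.008726
K = 0.0498 cm/s × 864 = 43.03 m/d
Darcy flux q = K·i = 43.03 × 0.008726 = 0.3755 m/d
v_s = q/n_e = 0.3755/0.29 = 1.295 m/d
Retardation R = 1 + ρ_b·K_d/n = 1 + 1.61×1.3/0.29 = 8.217
Contaminant velocity v_c = v/R = 1.295/8.217 = 0.1576 m/d
t = L/v_c = 253/0.1576 = 1606 d
   = 1606/365 = 4.40 yr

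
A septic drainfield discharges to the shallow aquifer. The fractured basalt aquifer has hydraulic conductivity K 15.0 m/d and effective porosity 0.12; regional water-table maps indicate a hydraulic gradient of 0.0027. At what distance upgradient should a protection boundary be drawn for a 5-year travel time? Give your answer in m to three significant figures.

Specific discharge q = 15.0 × 0.0027 = 0.04050 m/d
v = Ki/n = 15.0·0.0027/0.12 = 0.3375 m/d
T = 5 yr × 365 = 1825 d
L = v × T = 0.3375 × 1825 = 615.9 m

616 m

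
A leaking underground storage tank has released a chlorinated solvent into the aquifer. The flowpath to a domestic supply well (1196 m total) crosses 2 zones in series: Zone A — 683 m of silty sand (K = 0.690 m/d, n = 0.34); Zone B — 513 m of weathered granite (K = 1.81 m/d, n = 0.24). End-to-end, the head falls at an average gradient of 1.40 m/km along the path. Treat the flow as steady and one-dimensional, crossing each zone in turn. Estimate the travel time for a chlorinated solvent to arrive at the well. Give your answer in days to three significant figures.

Steady 1-D flow in series ⇒ the Darcy flux q is identical in every zone and the zone head losses add (resistances L/K in series).
Σ(L/K) = 683/0.690 + 513/1.81 = 989.9 + 283.4 = 1273 d
K_eq = L_total / Σ(L/K) = 1196 / 1273 = 0.9393 m/d
q = K_eq · i = 0.9393 × 0.0014 = 0.001315 m/d (same in every zone)
Zone A: v = q/n = 0.001315/0.34 = 0.003868 m/d → t_A = 683/0.003868 = 176600 d
Zone B: v = q/n = 0.001315/0.24 = 0.005479 m/d → t_B = 513/0.005479 = 93630 d
Total t = 176600 + 93630 = 270200 d

270000 days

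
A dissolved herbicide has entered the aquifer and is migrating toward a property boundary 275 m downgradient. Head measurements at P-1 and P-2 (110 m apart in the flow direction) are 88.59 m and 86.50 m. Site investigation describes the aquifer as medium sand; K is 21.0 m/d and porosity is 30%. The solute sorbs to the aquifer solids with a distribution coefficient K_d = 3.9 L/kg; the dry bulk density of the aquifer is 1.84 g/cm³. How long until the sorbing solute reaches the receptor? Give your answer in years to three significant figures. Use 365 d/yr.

14.1 years

Hydraulic gradient i = (88.59 − 86.50) / 110 = 2.09 / 110 = 0.01900
q = Ki = 21.0 × 0.01900 = 0.3990 m/d
Average linear velocity = 0.3990 / 0.30 = 1.330 m/d
Retardation R = 1 + ρ_b·K_d/n = 1 + 1.84×3.9/0.30 = 24.92
Contaminant velocity v_c = v/R = 1.330/24.92 = 0.05337 m/d
t = L/v_c = 275/0.05337 = 5153 d
   = 5153/365 = 14.1 yr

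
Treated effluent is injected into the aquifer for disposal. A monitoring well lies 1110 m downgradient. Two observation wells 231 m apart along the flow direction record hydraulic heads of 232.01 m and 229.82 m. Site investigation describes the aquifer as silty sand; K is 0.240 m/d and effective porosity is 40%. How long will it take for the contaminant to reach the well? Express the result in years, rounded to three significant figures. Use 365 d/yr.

Hydraulic gradient i = (232.01 − 229.82) / 231 = 2.19 / 231 = 0.009481
Specific discharge q = 0.240 × 0.009481 = 0.002275 m/d
v_s = q/n_e = 0.002275/0.40 = 0.005688 m/d
t = L / v = 1110 / 0.005688 = 195100 d
   = 195100 / 365 = 535 yr

535 years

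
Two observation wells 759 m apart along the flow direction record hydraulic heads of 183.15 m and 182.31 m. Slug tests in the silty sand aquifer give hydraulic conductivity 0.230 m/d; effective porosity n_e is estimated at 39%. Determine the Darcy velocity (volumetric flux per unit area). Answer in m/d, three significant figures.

Hydraulic gradient i = (183.15 − 182.31) / 759 = 0.84 / 759 = 0.001107
Darcy flux q = K·i = 0.230 × 0.001107 = 2.545e-4 m/d

2.55e-4 m/d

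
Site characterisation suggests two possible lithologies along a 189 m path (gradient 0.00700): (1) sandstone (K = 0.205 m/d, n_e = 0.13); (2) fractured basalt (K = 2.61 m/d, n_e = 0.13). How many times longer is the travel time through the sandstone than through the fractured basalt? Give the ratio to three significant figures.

12.7

Unit 1 (sandstone): v = 0.205×0.0070/0.13 = 0.01104 m/d, t = 189/0.01104 = 17120 d
Unit 2 (fractured basalt): v = 2.61×0.0070/0.13 = 0.1405 m/d, t = 189/0.1405 = 1345 d
t(sandstone) / t(fractured basalt) = 17120/1345 = 12.7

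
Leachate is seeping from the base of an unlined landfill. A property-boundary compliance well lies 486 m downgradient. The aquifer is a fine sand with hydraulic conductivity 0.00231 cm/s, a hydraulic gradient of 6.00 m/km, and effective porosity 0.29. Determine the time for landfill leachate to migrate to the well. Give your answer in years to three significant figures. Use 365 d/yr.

32.2 years

K = 0.00231 cm/s × 864 = 1.996 m/d
Darcy flux q = K·i = 1.996 × 0.0060 = 0.01198 m/d
Seepage velocity v = q / n = 0.01198 / 0.29 = 0.04129 m/d
t = L / v = 486 / 0.04129 = 11770 d
   = 11770 / 365 = 32.2 yr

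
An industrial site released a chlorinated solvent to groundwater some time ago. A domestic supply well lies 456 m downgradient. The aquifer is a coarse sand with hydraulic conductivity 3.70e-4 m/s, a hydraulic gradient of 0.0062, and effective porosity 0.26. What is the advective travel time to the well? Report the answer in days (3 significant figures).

K = 3.70e-4 m/s × 86400 s/d = 31.97 m/d
Specific discharge q = 31.97 × 0.0062 = 0.1982 m/d
Average linear velocity = 0.1982 / 0.26 = 0.7623 m/d
t = L / v = 456 / 0.7623 = 598.2 d

598 days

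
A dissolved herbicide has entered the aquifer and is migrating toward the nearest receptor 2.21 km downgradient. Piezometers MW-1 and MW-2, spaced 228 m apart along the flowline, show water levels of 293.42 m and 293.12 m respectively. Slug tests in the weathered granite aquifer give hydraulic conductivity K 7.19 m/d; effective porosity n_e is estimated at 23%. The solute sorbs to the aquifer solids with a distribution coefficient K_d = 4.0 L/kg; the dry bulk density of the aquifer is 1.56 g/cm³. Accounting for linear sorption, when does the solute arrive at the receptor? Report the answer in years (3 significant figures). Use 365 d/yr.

Hydraulic gradient i = (293.42 − 293.12) / 228 = 0.30 / 228 = 0.001316
Specific discharge q = 7.19 × 0.001316 = 0.009461 m/d
v_s = q/n_e = 0.009461/0.23 = 0.04113 m/d
Retardation R = 1 + ρ_b·K_d/n = 1 + 1.56×4.0/0.23 = 28.13
Contaminant velocity v_c = v/R = 0.04113/28.13 = 0.001462 m/d
L = 2.21 km = 2210 m
t = L/v_c = 2210/0.001462 = 1.511e6 d
   = 1.511e6/365 = 4140 yr

4140 years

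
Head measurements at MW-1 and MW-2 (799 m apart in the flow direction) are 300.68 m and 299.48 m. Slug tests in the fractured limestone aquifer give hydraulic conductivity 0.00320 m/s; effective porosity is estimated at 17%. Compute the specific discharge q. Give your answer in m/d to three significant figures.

0.415 m/d

Hydraulic gradient i = (300.68 − 299.48) / 799 = 1.20 / 799 = 0.001502
K = 0.00320 m/s × 86400 s/d = 276.5 m/d
Darcy flux q = K·i = 276.5 × 0.001502 = 0.4152 m/d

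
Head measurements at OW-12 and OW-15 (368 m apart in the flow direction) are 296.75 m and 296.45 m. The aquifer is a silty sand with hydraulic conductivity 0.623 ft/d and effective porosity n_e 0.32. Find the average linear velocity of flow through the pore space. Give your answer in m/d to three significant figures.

Hydraulic gradient i = (296.75 − 296.45) / 368 = 0.30 / 368 = 8.152e-4
K = 0.623 ft/d × 0.3048 = 0.1899 m/d
Specific discharge q = 0.1899 × 8.152e-4 = 1.548e-4 m/d
v_s = q/n_e = 1.548e-4/0.32 = 4.838e-4 m/d

4.84e-4 m/d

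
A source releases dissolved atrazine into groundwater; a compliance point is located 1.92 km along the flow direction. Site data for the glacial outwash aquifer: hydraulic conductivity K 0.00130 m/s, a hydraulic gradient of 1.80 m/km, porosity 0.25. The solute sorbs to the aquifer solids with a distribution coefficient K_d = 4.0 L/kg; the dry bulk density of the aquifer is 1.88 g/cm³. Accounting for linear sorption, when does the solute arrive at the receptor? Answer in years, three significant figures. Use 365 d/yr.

202 years

K = 0.00130 m/s × 86400 s/d = 112.3 m/d
Darcy flux q = K·i = 112.3 × 0.0018 = 0.2022 m/d
v_s = q/n_e = 0.2022/0.25 = 0.8087 m/d
Retardation R = 1 + ρ_b·K_d/n = 1 + 1.88×4.0/0.25 = 31.08
Contaminant velocity v_c = v/R = 0.8087/31.08 = 0.02602 m/d
L = 1.92 km = 1920 m
t = L/v_c = 1920/0.02602 = 73790 d
   = 73790/365 = 202 yr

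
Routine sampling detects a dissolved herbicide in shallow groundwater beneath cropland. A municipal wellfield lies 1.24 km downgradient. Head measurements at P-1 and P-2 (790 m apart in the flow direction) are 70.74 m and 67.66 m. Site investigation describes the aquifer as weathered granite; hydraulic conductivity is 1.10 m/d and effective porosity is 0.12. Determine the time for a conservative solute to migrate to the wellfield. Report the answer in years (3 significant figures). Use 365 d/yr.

Hydraulic gradient i = (70.74 − 67.66) / 790 = 3.08 / 790 = 0.003899
q = Ki = 1.10 × 0.003899 = 0.004289 m/d
Seepage velocity v = q / n = 0.004289 / 0.12 = 0.03574 m/d
L = 1.24 km = 1240 m
t = L / v = 1240 / 0.03574 = 34700 d
   = 34700 / 365 = 95.1 yr

95.1 years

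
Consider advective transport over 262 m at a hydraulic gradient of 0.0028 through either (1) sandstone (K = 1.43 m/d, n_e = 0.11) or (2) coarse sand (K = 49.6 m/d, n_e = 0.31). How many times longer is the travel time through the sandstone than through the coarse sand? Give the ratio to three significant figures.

12.3

Unit 1 (sandstone): v = 1.43×0.0028/0.11 = 0.03640 m/d, t = 262/0.03640 = 7198 d
Unit 2 (coarse sand): v = 49.6×0.0028/0.31 = 0.4480 m/d, t = 262/0.4480 = 584.8 d
t(sandstone) / t(coarse sand) = 7198/584.8 = 12.3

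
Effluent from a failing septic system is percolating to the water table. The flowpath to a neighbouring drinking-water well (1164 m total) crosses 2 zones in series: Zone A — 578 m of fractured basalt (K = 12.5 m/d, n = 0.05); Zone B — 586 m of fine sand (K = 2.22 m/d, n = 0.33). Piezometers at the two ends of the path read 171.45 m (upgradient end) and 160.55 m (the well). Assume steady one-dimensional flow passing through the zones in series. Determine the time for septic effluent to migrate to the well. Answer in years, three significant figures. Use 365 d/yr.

Total head drop ΔH = 171.45 − 160.55 = 10.90 m
Steady 1-D flow in series ⇒ the Darcy flux q is identical in every zone and the zone head losses add (resistances L/K in series).
Σ(L/K) = 578/12.5 + 586/2.22 = 46.24 + 264.0 = 310.2 d
q = ΔH / Σ(L/K) = 10.90 / 310.2 = 0.03514 m/d (same in every zone)
Zone A: v = q/n = 0.03514/0.05 = 0.7028 m/d → t_A = 578/0.7028 = 822.5 d
Zone B: v = q/n = 0.03514/0.33 = 0.1065 m/d → t_B = 586/0.1065 = 5503 d
Total t = 822.5 + 5503 = 6326 d
   = 6326 / 365 = 17.3 yr

17.3 years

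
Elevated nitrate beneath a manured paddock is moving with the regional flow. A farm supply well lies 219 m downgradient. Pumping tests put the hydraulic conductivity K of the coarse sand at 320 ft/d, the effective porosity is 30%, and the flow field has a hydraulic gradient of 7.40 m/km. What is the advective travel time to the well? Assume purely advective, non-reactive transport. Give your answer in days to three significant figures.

91.0 days

K = 320 ft/d × 0.3048 = 97.54 m/d
Specific discharge q = 97.54 × 0.0074 = 0.7218 m/d
v_s = q/n_e = 0.7218/0.30 = 2.406 m/d
t = L / v = 219 / 2.406 = 91.03 d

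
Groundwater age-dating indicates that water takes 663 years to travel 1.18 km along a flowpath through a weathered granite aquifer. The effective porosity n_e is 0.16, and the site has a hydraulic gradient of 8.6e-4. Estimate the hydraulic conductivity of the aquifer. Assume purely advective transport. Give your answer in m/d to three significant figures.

t = 663 years = 242000 d
L = 1.18 km = 1180 m
v = L / t = 1180 / 242000 = 0.004876 m/d
K = v · n / i = 0.004876 × 0.16 / 8.6e-4 = 0.907 m/d

0.907 m/d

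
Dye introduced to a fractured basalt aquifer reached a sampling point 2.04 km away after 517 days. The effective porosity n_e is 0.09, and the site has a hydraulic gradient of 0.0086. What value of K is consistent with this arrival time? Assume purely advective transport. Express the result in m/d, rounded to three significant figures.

41.3 m/d

L = 2.04 km = 2040 m
v = L / t = 2040 / 517 = 3.946 m/d
K = v · n / i = 3.946 × 0.09 / 0.0086 = 41.3 m/d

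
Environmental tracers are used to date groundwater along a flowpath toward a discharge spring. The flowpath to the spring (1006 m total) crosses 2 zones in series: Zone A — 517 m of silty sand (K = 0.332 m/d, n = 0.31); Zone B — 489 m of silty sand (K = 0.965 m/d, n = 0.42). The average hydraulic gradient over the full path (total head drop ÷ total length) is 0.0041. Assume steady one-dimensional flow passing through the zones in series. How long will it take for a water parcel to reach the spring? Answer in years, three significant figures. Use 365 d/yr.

501 years

For zones in series the flux q is common to all zones; the equivalent conductivity is the harmonic (thickness-weighted) mean, K_eq = L_total / Σ(L_j/K_j).
Σ(L/K) = 517/0.332 + 489/0.965 = 1557 + 506.7 = 2064 d
K_eq = L_total / Σ(L/K) = 1006 / 2064 = 0.4874 m/d
q = K_eq · i = 0.4874 × 0.0041 = 0.001998 m/d (same in every zone)
Zone A: v = q/n = 0.001998/0.31 = 0.006446 m/d → t_A = 517/0.006446 = 80200 d
Zone B: v = q/n = 0.001998/0.42 = 0.004758 m/d → t_B = 489/0.004758 = 102800 d
Total t = 80200 + 102800 = 183000 d
   = 183000 / 365 = 501 yr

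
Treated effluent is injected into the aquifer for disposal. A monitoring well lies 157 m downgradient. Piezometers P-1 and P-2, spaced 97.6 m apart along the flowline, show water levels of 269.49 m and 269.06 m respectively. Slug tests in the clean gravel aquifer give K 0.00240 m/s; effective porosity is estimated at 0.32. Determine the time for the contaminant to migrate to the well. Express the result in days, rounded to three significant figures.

55.0 days

Hydraulic gradient i = (269.49 − 269.06) / 97.6 = 0.43 / 97.6 = 0.004406
K = 0.00240 m/s × 86400 s/d = 207.4 m/d
q = Ki = 207.4 × 0.004406 = 0.9136 m/d
Average linear velocity = 0.9136 / 0.32 = 2.855 m/d
t = L / v = 157 / 2.855 = 54.99 d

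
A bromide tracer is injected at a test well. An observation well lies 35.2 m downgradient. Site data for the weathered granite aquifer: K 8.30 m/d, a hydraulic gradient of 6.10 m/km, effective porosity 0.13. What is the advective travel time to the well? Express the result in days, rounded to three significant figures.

90.4 days

Specific discharge q = 8.30 × 0.0061 = 0.05063 m/d
v = Ki/n = 8.30·0.0061/0.13 = 0.3895 m/d
t = L / v = 35.2 / 0.3895 = 90.38 d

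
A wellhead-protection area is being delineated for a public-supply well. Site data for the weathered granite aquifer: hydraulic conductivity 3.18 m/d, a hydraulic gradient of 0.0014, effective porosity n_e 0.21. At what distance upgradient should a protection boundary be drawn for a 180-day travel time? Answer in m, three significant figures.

3.82 m

Specific discharge q = 3.18 × 0.0014 = 0.004452 m/d
v_s = q/n_e = 0.004452/0.21 = 0.02120 m/d
L = v × T = 0.02120 × 180 = 3.816 m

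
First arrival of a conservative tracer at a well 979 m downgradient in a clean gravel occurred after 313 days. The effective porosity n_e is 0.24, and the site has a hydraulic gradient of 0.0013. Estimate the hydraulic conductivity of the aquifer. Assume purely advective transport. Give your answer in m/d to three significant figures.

577 m/d

v = L / t = 979 / 313 = 3.128 m/d
K = v · n / i = 3.128 × 0.24 / 0.0013 = 577 m/d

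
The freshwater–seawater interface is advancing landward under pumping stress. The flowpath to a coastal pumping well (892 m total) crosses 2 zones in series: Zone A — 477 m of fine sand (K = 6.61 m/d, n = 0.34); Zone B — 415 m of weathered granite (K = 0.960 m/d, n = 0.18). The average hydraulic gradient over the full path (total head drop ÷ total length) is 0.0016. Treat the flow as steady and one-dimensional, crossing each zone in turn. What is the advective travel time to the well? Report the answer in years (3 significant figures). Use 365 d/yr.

Steady 1-D flow in series ⇒ the Darcy flux q is identical in every zone and the zone head losses add (resistances L/K in series).
Σ(L/K) = 477/6.61 + 415/0.960 = 72.16 + 432.3 = 504.5 d
K_eq = L_total / Σ(L/K) = 892 / 504.5 = 1.768 m/d
q = K_eq · i = 1.768 × 0.0016 = 0.002829 m/d (same in every zone)
Zone A: v = q/n = 0.002829/0.34 = 0.008321 m/d → t_A = 477/0.008321 = 57320 d
Zone B: v = q/n = 0.002829/0.18 = 0.01572 m/d → t_B = 415/0.01572 = 26400 d
Total t = 57320 + 26400 = 83730 d
   = 83730 / 365 = 229 yr

229 years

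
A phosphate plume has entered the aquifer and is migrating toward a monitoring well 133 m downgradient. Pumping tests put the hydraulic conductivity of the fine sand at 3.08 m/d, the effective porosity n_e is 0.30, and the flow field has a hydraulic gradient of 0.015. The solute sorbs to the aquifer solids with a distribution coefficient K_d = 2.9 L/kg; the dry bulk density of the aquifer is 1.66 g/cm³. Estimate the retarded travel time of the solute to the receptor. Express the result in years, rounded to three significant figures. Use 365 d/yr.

40.3 years

Specific discharge q = 3.08 × 0.015 = 0.04620 m/d
Average linear velocity = 0.04620 / 0.30 = 0.1540 m/d
Retardation R = 1 + ρ_b·K_d/n = 1 + 1.66×2.9/0.30 = 17.05
Contaminant velocity v_c = v/R = 0.1540/17.05 = 0.009034 m/d
t = L/v_c = 133/0.009034 = 14720 d
   = 14720/365 = 40.3 yr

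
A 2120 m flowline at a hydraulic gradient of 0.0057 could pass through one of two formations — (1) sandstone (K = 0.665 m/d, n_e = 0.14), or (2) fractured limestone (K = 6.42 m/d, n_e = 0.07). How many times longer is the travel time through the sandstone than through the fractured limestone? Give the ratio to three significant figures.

19.3

Unit 1 (sandstone): v = 0.665×0.0057/0.14 = 0.02708 m/d, t = 2120/0.02708 = 78300 d
Unit 2 (fractured limestone): v = 6.42×0.0057/0.07 = 0.5228 m/d, t = 2120/0.5228 = 4055 d
t(sandstone) / t(fractured limestone) = 78300/4055 = 19.3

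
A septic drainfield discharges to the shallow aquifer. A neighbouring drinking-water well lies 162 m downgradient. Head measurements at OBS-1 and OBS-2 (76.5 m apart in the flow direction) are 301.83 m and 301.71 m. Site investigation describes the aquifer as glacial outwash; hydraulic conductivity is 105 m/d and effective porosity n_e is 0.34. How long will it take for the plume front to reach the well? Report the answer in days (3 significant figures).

334 days

Hydraulic gradient i = (301.83 − 301.71) / 76.5 = 0.12 / 76.5 = 0.001569
q = Ki = 105 × 0.001569 = 0.1647 m/d
Average linear velocity = 0.1647 / 0.34 = 0.4844 m/d
t = L / v = 162 / 0.4844 = 334.4 d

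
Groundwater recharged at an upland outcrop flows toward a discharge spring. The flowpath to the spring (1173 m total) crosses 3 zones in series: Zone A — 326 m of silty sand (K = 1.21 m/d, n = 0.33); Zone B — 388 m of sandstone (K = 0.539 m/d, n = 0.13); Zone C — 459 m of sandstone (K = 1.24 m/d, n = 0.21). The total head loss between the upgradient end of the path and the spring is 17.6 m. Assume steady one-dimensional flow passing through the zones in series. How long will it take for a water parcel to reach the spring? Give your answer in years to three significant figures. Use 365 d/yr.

53.8 years

Continuity: the same q passes through each zone, so ΔH = q·Σ(L_j/K_j) — the zones act as resistances in series.
Σ(L/K) = 326/1.21 + 388/0.539 + 459/1.24 = 269.4 + 719.9 + 370.2 = 1359 d
q = ΔH / Σ(L/K) = 17.6 / 1359 = 0.01295 m/d (same in every zone)
Zone A: v = q/n = 0.01295/0.33 = 0.03923 m/d → t_A = 326/0.03923 = 8310 d
Zone B: v = q/n = 0.01295/0.13 = 0.09959 m/d → t_B = 388/0.09959 = 3896 d
Zone C: v = q/n = 0.01295/0.21 = 0.06165 m/d → t_C = 459/0.06165 = 7445 d
Total t = 8310 + 3896 + 7445 = 19650 d
   = 19650 / 365 = 53.8 yr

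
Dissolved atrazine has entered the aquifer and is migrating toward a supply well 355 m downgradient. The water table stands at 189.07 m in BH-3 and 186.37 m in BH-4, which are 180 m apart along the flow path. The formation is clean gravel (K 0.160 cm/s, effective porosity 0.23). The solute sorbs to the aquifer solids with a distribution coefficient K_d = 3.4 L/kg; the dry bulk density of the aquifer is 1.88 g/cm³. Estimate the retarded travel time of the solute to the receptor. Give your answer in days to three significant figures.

1130 days

Hydraulic gradient i = (189.07 − 186.37) / 180 = 2.70 / 180 = 0.01500
K = 0.160 cm/s × 864 = 138.2 m/d
Specific discharge q = 138.2 × 0.01500 = 2.074 m/d
v = Ki/n = 138.2·0.01500/0.23 = 9.016 m/d
Retardation R = 1 + ρ_b·K_d/n = 1 + 1.88×3.4/0.23 = 28.79
Contaminant velocity v_c = v/R = 9.016/28.79 = 0.3131 m/d
t = L/v_c = 355/0.3131 = 1134 d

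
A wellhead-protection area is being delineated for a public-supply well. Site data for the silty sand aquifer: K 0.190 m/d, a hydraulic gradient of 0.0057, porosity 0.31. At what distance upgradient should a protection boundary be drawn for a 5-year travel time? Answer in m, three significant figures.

Specific discharge q = 0.190 × 0.0057 = 0.001083 m/d
v = Ki/n = 0.190·0.0057/0.31 = 0.003494 m/d
T = 5 yr × 365 = 1825 d
L = v × T = 0.003494 × 1825 = 6.376 m

6.38 m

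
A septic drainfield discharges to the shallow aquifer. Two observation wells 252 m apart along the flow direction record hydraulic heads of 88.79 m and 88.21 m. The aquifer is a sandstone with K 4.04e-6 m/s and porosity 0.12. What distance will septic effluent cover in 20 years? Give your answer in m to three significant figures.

48.9 m

Hydraulic gradient i = (88.79 − 88.21) / 252 = 0.58 / 252 = 0.002302
K = 4.04e-6 m/s × 86400 s/d = 0.3491 m/d
q = Ki = 0.3491 × 0.002302 = 8.034e-4 m/d
v_s = q/n_e = 8.034e-4/0.12 = 0.006695 m/d
T = 20 yr × 365 = 7300 d
L = v × T = 0.006695 × 7300 = 48.87 m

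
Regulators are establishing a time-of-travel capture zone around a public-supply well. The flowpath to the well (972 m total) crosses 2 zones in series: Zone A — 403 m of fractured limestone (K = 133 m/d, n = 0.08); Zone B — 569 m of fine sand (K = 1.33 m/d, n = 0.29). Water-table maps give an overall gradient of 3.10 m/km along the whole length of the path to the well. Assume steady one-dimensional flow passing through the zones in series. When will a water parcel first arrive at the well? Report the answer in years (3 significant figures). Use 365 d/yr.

Continuity: the same q passes through each zone, so ΔH = q·Σ(L_j/K_j) — the zones act as resistances in series.
Σ(L/K) = 403/133 + 569/1.33 = 3.030 + 427.8 = 430.8 d
K_eq = L_total / Σ(L/K) = 972 / 430.8 = 2.256 m/d
q = K_eq · i = 2.256 × 0.0031 = 0.006994 m/d (same in every zone)
Zone A: v = q/n = 0.006994/0.08 = 0.08742 m/d → t_A = 403/0.08742 = 4610 d
Zone B: v = q/n = 0.006994/0.29 = 0.02412 m/d → t_B = 569/0.02412 = 23590 d
Total t = 4610 + 23590 = 28200 d
   = 28200 / 365 = 77.3 yr

77.3 years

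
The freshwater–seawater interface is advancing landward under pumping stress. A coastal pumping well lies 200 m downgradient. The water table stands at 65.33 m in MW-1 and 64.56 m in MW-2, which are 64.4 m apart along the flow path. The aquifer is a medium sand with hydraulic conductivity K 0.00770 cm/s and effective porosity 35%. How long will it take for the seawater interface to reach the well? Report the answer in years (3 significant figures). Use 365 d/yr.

Hydraulic gradient i = (65.33 − 64.56) / 64.4 = 0.77 / 64.4 = 0.01196
K = 0.00770 cm/s × 864 = 6.653 m/d
q = Ki = 6.653 × 0.01196 = 0.07954 m/d
v_s = q/n_e = 0.07954/0.35 = 0.2273 m/d
t = L / v = 200 / 0.2273 = 880.0 d
   = 880.0 / 365 = 2.41 yr

2.41 years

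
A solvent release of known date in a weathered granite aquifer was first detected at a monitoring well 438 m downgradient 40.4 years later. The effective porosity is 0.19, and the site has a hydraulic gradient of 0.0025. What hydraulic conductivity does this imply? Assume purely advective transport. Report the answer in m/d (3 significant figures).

2.26 m/d

t = 40.4 years = 14750 d
v = L / t = 438 / 14750 = 0.02970 m/d
K = v · n / i = 0.02970 × 0.19 / 0.0025 = 2.26 m/d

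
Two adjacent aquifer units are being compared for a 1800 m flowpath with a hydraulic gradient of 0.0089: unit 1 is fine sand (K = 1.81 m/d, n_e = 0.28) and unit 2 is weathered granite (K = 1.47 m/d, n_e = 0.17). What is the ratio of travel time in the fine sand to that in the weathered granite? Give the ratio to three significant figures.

Unit 1 (fine sand): v = 1.81×0.0089/0.28 = 0.05753 m/d, t = 1800/0.05753 = 31290 d
Unit 2 (weathered granite): v = 1.47×0.0089/0.17 = 0.07696 m/d, t = 1800/0.07696 = 23390 d
t(fine sand) / t(weathered granite) = 31290/23390 = 1.34

1.34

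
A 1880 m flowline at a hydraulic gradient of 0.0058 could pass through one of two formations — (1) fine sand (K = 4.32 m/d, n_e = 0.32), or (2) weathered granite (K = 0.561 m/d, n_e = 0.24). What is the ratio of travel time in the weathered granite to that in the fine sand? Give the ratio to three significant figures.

5.78

Unit 1 (fine sand): v = 4.32×0.0058/0.32 = 0.07830 m/d, t = 1880/0.07830 = 24010 d
Unit 2 (weathered granite): v = 0.561×0.0058/0.24 = 0.01356 m/d, t = 1880/0.01356 = 138700 d
t(weathered granite) / t(fine sand) = 138700/24010 = 5.78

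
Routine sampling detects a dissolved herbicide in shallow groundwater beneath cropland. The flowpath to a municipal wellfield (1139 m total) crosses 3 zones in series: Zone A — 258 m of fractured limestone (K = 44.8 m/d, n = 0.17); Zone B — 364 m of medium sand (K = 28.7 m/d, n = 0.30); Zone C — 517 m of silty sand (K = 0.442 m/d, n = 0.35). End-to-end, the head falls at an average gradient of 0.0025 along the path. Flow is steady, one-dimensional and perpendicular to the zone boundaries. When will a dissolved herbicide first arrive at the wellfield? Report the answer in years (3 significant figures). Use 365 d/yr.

382 years

For zones in series the flux q is common to all zones; the equivalent conductivity is the harmonic (thickness-weighted) mean, K_eq = L_total / Σ(L_j/K_j).
Σ(L/K) = 258/44.8 + 364/28.7 + 517/0.442 = 5.759 + 12.68 + 1170 = 1188 d
K_eq = L_total / Σ(L/K) = 1139 / 1188 = 0.9587 m/d
q = K_eq · i = 0.9587 × 0.0025 = 0.002397 m/d (same in every zone)
Zone A: v = q/n = 0.002397/0.17 = 0.01410 m/d → t_A = 258/0.01410 = 18300 d
Zone B: v = q/n = 0.002397/0.30 = 0.007989 m/d → t_B = 364/0.007989 = 45560 d
Zone C: v = q/n = 0.002397/0.35 = 0.006848 m/d → t_C = 517/0.006848 = 75500 d
Total t = 18300 + 45560 + 75500 = 139400 d
   = 139400 / 365 = 382 yr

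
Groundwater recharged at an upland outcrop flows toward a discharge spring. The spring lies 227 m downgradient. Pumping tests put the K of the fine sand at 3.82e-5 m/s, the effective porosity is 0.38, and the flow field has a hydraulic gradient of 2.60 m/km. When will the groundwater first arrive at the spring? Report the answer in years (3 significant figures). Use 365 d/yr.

K = 3.82e-5 m/s × 86400 s/d = 3.300 m/d
q = Ki = 3.300 × 0.0026 = 0.008581 m/d
Average linear velocity = 0.008581 / 0.38 = 0.02258 m/d
t = L / v = 227 / 0.02258 = 10050 d
   = 10050 / 365 = 27.5 yr

27.5 years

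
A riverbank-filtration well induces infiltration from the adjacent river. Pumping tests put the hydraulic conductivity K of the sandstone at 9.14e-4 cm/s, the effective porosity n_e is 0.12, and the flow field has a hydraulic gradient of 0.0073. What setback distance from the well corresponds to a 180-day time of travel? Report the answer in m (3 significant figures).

K = 9.14e-4 cm/s × 864 = 0.7897 m/d
Darcy flux q = K·i = 0.7897 × 0.0073 = 0.005765 m/d
v_s = q/n_e = 0.005765/0.12 = 0.04804 m/d
L = v × T = 0.04804 × 180 = 8.647 m

8.65 m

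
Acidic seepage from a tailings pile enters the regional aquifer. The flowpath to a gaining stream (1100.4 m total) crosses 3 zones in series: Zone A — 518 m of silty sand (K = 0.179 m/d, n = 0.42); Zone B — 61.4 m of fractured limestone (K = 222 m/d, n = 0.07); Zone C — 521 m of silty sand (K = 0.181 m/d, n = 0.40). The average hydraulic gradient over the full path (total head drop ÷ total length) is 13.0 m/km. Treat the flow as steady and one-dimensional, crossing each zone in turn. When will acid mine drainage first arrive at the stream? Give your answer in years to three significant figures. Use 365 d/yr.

Steady 1-D flow in series ⇒ the Darcy flux q is identical in every zone and the zone head losses add (resistances L/K in series).
Σ(L/K) = 518/0.179 + 61.4/222 + 521/0.181 = 2894 + 0.2766 + 2878 = 5773 d
K_eq = L_total / Σ(L/K) = 1100.4 / 5773 = 0.1906 m/d
q = K_eq · i = 0.1906 × 0.013 = 0.002478 m/d (same in every zone)
Zone A: v = q/n = 0.002478/0.42 = 0.005900 m/d → t_A = 518/0.005900 = 87790 d
Zone B: v = q/n = 0.002478/0.07 = 0.03540 m/d → t_B = 61.4/0.03540 = 1734 d
Zone C: v = q/n = 0.002478/0.40 = 0.006195 m/d → t_C = 521/0.006195 = 84100 d
Total t = 87790 + 1734 + 84100 = 173600 d
   = 173600 / 365 = 476 yr

476 years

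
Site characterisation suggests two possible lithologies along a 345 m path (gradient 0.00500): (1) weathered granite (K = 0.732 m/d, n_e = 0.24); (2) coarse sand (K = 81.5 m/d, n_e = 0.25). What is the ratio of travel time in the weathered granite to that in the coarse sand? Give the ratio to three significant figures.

Unit 1 (weathered granite): v = 0.732×0.0050/0.24 = 0.01525 m/d, t = 345/0.01525 = 22620 d
Unit 2 (coarse sand): v = 81.5×0.0050/0.25 = 1.630 m/d, t = 345/1.630 = 211.7 d
t(weathered granite) / t(coarse sand) = 22620/211.7 = 107

107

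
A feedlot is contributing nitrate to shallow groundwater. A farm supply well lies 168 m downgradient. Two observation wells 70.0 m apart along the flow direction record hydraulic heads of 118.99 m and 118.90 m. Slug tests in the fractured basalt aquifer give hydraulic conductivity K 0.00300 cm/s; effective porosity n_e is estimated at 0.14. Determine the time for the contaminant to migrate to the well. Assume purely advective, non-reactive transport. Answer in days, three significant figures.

7060 days

Hydraulic gradient i = (118.99 − 118.90) / 70.0 = 0.09 / 70.0 = 0.001286
K = 0.00300 cm/s × 864 = 2.592 m/d
Darcy flux q = K·i = 2.592 × 0.001286 = 0.003333 m/d
v_s = q/n_e = 0.003333/0.14 = 0.02380 m/d
t = L / v = 168 / 0.02380 = 7058 d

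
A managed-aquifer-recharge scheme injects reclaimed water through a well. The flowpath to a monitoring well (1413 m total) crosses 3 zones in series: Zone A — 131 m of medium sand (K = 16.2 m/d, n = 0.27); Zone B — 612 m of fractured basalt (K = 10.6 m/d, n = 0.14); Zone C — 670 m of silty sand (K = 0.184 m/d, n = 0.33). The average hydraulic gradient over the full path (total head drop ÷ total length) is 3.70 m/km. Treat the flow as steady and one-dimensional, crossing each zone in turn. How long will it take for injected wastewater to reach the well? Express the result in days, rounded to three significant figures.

Continuity: the same q passes through each zone, so ΔH = q·Σ(L_j/K_j) — the zones act as resistances in series.
Σ(L/K) = 131/16.2 + 612/10.6 + 670/0.184 = 8.086 + 57.74 + 3641 = 3707 d
K_eq = L_total / Σ(L/K) = 1413 / 3707 = 0.3812 m/d
q = K_eq · i = 0.3812 × 0.0037 = 0.001410 m/d (same in every zone)
Zone A: v = q/n = 0.001410/0.27 = 0.005223 m/d → t_A = 131/0.005223 = 25080 d
Zone B: v = q/n = 0.001410/0.14 = 0.01007 m/d → t_B = 612/0.01007 = 60750 d
Zone C: v = q/n = 0.001410/0.33 = 0.004274 m/d → t_C = 670/0.004274 = 156800 d
Total t = 25080 + 60750 + 156800 = 242600 d

243000 days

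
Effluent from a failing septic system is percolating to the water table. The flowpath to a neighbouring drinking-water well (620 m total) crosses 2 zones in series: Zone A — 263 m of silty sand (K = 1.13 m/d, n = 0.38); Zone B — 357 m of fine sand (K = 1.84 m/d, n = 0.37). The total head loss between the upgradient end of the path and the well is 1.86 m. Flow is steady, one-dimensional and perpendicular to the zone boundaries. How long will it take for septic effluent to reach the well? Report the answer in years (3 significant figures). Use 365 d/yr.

146 years

Continuity: the same q passes through each zone, so ΔH = q·Σ(L_j/K_j) — the zones act as resistances in series.
Σ(L/K) = 263/1.13 + 357/1.84 = 232.7 + 194.0 = 426.8 d
q = ΔH / Σ(L/K) = 1.86 / 426.8 = 0.004358 m/d (same in every zone)
Zone A: v = q/n = 0.004358/0.38 = 0.01147 m/d → t_A = 263/0.01147 = 22930 d
Zone B: v = q/n = 0.004358/0.37 = 0.01178 m/d → t_B = 357/0.01178 = 30310 d
Total t = 22930 + 30310 = 53240 d
   = 53240 / 365 = 146 yr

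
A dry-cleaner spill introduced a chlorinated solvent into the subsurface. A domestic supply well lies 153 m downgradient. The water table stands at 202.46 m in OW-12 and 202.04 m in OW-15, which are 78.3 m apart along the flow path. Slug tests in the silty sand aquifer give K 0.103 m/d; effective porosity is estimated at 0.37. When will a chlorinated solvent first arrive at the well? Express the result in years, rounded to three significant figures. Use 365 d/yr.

Hydraulic gradient i = (202.46 − 202.04) / 78.3 = 0.42 / 78.3 = 0.005364
Darcy flux q = K·i = 0.103 × 0.005364 = 5.525e-4 m/d
v_s = q/n_e = 5.525e-4/0.37 = 0.001493 m/d
t = L / v = 153 / 0.001493 = 102500 d
   = 102500 / 365 = 281 yr

281 years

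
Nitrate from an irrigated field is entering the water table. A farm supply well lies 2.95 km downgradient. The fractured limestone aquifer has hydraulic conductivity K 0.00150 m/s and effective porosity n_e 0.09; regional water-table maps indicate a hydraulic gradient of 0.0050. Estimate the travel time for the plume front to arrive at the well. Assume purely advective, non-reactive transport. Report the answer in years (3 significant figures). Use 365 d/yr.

1.12 years

K = 0.00150 m/s × 86400 s/d = 129.6 m/d
Specific discharge q = 129.6 × 0.0050 = 0.6480 m/d
v = Ki/n = 129.6·0.0050/0.09 = 7.200 m/d
L = 2.95 km = 2950 m
t = L / v = 2950 / 7.200 = 409.7 d
   = 409.7 / 365 = 1.12 yr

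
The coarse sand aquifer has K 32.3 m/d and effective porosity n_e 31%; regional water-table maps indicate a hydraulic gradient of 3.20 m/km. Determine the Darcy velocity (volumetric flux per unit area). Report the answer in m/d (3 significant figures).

Darcy flux q = K·i = 32.3 × 0.0032 = 0.1034 m/d

0.103 m/d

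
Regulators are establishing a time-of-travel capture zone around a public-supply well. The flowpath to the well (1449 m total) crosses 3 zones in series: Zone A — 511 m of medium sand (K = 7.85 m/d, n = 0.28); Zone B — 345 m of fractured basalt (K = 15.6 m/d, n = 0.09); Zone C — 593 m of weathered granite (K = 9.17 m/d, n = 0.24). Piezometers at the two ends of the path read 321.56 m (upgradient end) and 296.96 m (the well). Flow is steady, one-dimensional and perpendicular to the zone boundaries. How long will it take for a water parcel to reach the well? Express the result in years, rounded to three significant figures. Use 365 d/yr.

5.35 years

Total head drop ΔH = 321.56 − 296.96 = 24.60 m
Steady 1-D flow in series ⇒ the Darcy flux q is identical in every zone and the zone head losses add (resistances L/K in series).
Σ(L/K) = 511/7.85 + 345/15.6 + 593/9.17 = 65.10 + 22.12 + 64.67 = 151.9 d
q = ΔH / Σ(L/K) = 24.60 / 151.9 = 0.1620 m/d (same in every zone)
Zone A: v = q/n = 0.1620/0.28 = 0.5785 m/d → t_A = 511/0.5785 = 883.4 d
Zone B: v = q/n = 0.1620/0.09 = 1.800 m/d → t_B = 345/1.800 = 191.7 d
Zone C: v = q/n = 0.1620/0.24 = 0.6749 m/d → t_C = 593/0.6749 = 878.7 d
Total t = 883.4 + 191.7 + 878.7 = 1954 d
   = 1954 / 365 = 5.35 yr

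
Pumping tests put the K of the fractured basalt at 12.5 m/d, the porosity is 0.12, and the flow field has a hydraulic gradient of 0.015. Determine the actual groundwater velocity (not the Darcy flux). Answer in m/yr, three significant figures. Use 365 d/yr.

570 m/yr

Darcy flux q = K·i = 12.5 × 0.015 = 0.1875 m/d
Seepage velocity v = q / n = 0.1875 / 0.12 = 1.563 m/d
   = 1.563 × 365 = 570 m/yr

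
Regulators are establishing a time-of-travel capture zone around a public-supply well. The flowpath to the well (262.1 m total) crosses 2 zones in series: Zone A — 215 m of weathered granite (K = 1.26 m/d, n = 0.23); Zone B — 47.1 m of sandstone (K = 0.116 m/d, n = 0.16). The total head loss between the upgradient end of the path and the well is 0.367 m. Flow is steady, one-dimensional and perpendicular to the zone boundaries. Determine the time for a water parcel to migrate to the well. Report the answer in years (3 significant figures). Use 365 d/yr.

245 years

Continuity: the same q passes through each zone, so ΔH = q·Σ(L_j/K_j) — the zones act as resistances in series.
Σ(L/K) = 215/1.26 + 47.1/0.116 = 170.6 + 406.0 = 576.7 d
q = ΔH / Σ(L/K) = 0.367 / 576.7 = 6.364e-4 m/d (same in every zone)
Zone A: v = q/n = 6.364e-4/0.23 = 0.002767 m/d → t_A = 215/0.002767 = 77700 d
Zone B: v = q/n = 6.364e-4/0.16 = 0.003978 m/d → t_B = 47.1/0.003978 = 11840 d
Total t = 77700 + 11840 = 89540 d
   = 89540 / 365 = 245 yr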